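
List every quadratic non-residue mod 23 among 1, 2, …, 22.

5, 7, 10, 11, 14, 15, 17, 19, 20, 21, 22

Square k = 1,…,11 (k and 23−k give the same square):
1²=1, 2²=4, 3²=9, 4²=16, 5²≡2, 6²≡13, 7²≡3, 8²≡18, 9²≡12, 10²≡8, 11²≡6 (mod 23).
The residues are {1, 2, 3, 4, 6, 8, 9, 12, 13, 16, 18}; the non-residues are the remaining 11 nonzero classes.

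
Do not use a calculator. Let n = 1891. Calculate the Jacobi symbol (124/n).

Pull out 2^2: since 1891 ≡ 3 (mod 8), (2/1891) = -1, so (2/1891)^2 = +1.
Reciprocity: 31 ≡ 3 and 1891 ≡ 3 (mod 4), so (31/1891) = −(1891/31).
Reduce top mod 31: now compute (0/31).
Top reduces to 0: gcd > 1, so the symbol is 0.

0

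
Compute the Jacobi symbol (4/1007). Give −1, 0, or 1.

1

Pull out 2^2: since 1007 ≡ 7 (mod 8), (2/1007) = +1, so (2/1007)^2 = +1.
Reached (1/1007) = 1. Collecting the sign flips along the way, the symbol is +1.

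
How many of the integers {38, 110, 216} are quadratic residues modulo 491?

(38/491) = +1 → QR.
(110/491) = -1 → non-residue.
(216/491) = -1 → non-residue.
Total quadratic residues among the 3: 1.

1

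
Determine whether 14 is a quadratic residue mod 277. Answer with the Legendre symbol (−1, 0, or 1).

-1

Pull out 2: since 277 ≡ 5 (mod 8), (2/277) = -1.
Reciprocity: 7 ≡ 3 and 277 ≡ 1 (mod 4), so (7/277) = +(277/7).
Reduce top mod 7: now compute (4/7).
Pull out 2^2: since 7 ≡ 7 (mod 8), (2/7) = +1, so (2/7)^2 = +1.
Reached (1/7) = 1. Collecting the sign flips along the way, the symbol is -1.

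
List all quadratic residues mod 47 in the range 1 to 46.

Square k = 1,…,23 (k and 47−k give the same square):
1²=1, 2²=4, 3²=9, 4²=16, 5²=25, 6²=36, 7²≡2, 8²≡17, 9²≡34, 10²≡6, 11²≡27, 12²≡3, 13²≡28, 14²≡8, 15²≡37, 16²≡21, 17²≡7, 18²≡42, 19²≡32, 20²≡24, 21²≡18, 22²≡14, 23²≡12 (mod 47).
So the quadratic residues mod 47 are {1, 2, 3, 4, 6, 7, 8, 9, 12, 14, 16, 17, 18, 21, 24, 25, 27, 28, 32, 34, 36, 37, 42}.

1 2 3 4 6 7 8 9 12 14 16 17 18 21 24 25 27 28 32 34 36 37 42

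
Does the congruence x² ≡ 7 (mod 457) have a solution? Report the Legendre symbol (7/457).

1

Reciprocity: 7 ≡ 3 and 457 ≡ 1 (mod 4), so (7/457) = +(457/7).
Reduce top mod 7: now compute (2/7).
Pull out 2: since 7 ≡ 7 (mod 8), (2/7) = +1.
Reached (1/7) = 1. Collecting the sign flips along the way, the symbol is +1.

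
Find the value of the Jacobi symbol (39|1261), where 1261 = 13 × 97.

Reciprocity: 39 ≡ 3 and 1261 ≡ 1 (mod 4), so (39/1261) = +(1261/39).
Reduce top mod 39: now compute (13/39).
Reciprocity: 13 ≡ 1 and 39 ≡ 3 (mod 4), so (13/39) = +(39/13).
Reduce top mod 13: now compute (0/13).
Top reduces to 0: gcd > 1, so the symbol is 0.

0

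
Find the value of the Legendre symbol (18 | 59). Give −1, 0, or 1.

-1

Euler's criterion: (18/59) ≡ 18^29 (mod 59).
18^2 ≡ 29 (mod 59)
18^4 ≡ 15 (mod 59)
18^8 ≡ 48 (mod 59)
18^16 ≡ 3 (mod 59)
18^29 = 18^(16+8+4+1) ≡ 58 (mod 59).
Result is 58 ≡ −1, so (18/59) = −1.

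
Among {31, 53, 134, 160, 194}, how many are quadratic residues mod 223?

2

(31/223) = +1 → QR.
(53/223) = +1 → QR.
(134/223) = -1 → non-residue.
(160/223) = -1 → non-residue.
(194/223) = -1 → non-residue.
Total quadratic residues among the 5: 2.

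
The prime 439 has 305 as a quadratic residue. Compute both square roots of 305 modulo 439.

Since 439 ≡ 3 (mod 4), a square root of 305 is 305^((439+1)/4) = 305^110 mod 439.
Repeated squaring: 305^2≡396, 305^4≡93, 305^8≡308, 305^16≡40, 305^32≡283, 305^64≡191 (mod 439).
305^110 = 305^(64+32+8+4+2) ≡ 50 (mod 439).
Check: 50² = 2500 ≡ 305 (mod 439). The two roots are 50 and 389.

50, 389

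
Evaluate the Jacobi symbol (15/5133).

Reciprocity: 15 ≡ 3 and 5133 ≡ 1 (mod 4), so (15/5133) = +(5133/15).
Reduce top mod 15: now compute (3/15).
Reciprocity: 3 ≡ 3 and 15 ≡ 3 (mod 4), so (3/15) = −(15/3).
Reduce top mod 3: now compute (0/3).
Top reduces to 0: gcd > 1, so the symbol is 0.

0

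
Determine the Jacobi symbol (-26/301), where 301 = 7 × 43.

1

First reduce: -26 ≡ 275 (mod 301).
Reciprocity: 275 ≡ 3 and 301 ≡ 1 (mod 4), so (275/301) = +(301/275).
Reduce top mod 275: now compute (26/275).
Pull out 2: since 275 ≡ 3 (mod 8), (2/275) = -1.
Reciprocity: 13 ≡ 1 and 275 ≡ 3 (mod 4), so (13/275) = +(275/13).
Reduce top mod 13: now compute (2/13).
Pull out 2: since 13 ≡ 5 (mod 8), (2/13) = -1.
Reached (1/13) = 1. Collecting the sign flips along the way, the symbol is +1.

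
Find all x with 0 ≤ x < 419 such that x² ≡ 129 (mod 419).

59, 360

Since 419 ≡ 3 (mod 4), a square root of 129 is 129^((419+1)/4) = 129^105 mod 419.
Repeated squaring: 129^2≡300, 129^4≡334, 129^8≡102, 129^16≡348, 129^32≡13, 129^64≡169 (mod 419).
129^105 = 129^(64+32+8+1) ≡ 59 (mod 419).
Check: 59² = 3481 ≡ 129 (mod 419). The two roots are 59 and 360.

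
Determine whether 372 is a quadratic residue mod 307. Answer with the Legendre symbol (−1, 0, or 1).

1

First reduce: 372 ≡ 65 (mod 307).
Reciprocity: 65 ≡ 1 and 307 ≡ 3 (mod 4), so (65/307) = +(307/65).
Reduce top mod 65: now compute (47/65).
Reciprocity: 47 ≡ 3 and 65 ≡ 1 (mod 4), so (47/65) = +(65/47).
Reduce top mod 47: now compute (18/47).
Pull out 2: since 47 ≡ 7 (mod 8), (2/47) = +1.
Reciprocity: 9 ≡ 1 and 47 ≡ 3 (mod 4), so (9/47) = +(47/9).
Reduce top mod 9: now compute (2/9).
Pull out 2: since 9 ≡ 1 (mod 8), (2/9) = +1.
Reached (1/9) = 1. Collecting the sign flips along the way, the symbol is +1.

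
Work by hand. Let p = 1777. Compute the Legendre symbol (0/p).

Top reduces to 0: gcd > 1, so the symbol is 0.

0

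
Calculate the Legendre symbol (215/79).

First reduce: 215 ≡ 57 (mod 79).
Reciprocity: 57 ≡ 1 and 79 ≡ 3 (mod 4), so (57/79) = +(79/57).
Reduce top mod 57: now compute (22/57).
Pull out 2: since 57 ≡ 1 (mod 8), (2/57) = +1.
Reciprocity: 11 ≡ 3 and 57 ≡ 1 (mod 4), so (11/57) = +(57/11).
Reduce top mod 11: now compute (2/11).
Pull out 2: since 11 ≡ 3 (mod 8), (2/11) = -1.
Reached (1/11) = 1. Collecting the sign flips along the way, the symbol is -1.

-1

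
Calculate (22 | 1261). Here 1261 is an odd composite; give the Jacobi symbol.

1

Pull out 2: since 1261 ≡ 5 (mod 8), (2/1261) = -1.
Reciprocity: 11 ≡ 3 and 1261 ≡ 1 (mod 4), so (11/1261) = +(1261/11).
Reduce top mod 11: now compute (7/11).
Reciprocity: 7 ≡ 3 and 11 ≡ 3 (mod 4), so (7/11) = −(11/7).
Reduce top mod 7: now compute (4/7).
Pull out 2^2: since 7 ≡ 7 (mod 8), (2/7) = +1, so (2/7)^2 = +1.
Reached (1/7) = 1. Collecting the sign flips along the way, the symbol is +1.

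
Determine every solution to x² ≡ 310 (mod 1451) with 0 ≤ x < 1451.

433, 1018

Since 1451 ≡ 3 (mod 4), a square root of 310 is 310^((1451+1)/4) = 310^363 mod 1451.
Repeated squaring: 310^2≡334, 310^4≡1280, 310^8≡221, 310^16≡958, 310^32≡732, 310^64≡405, 310^128≡62, 310^256≡942 (mod 1451).
310^363 = 310^(256+64+32+8+2+1) ≡ 1018 (mod 1451).
Check: 1018² = 1036324 ≡ 310 (mod 1451). The two roots are 433 and 1018.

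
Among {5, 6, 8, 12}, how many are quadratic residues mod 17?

(5/17) = -1 → non-residue.
(6/17) = -1 → non-residue.
(8/17) = +1 → QR.
(12/17) = -1 → non-residue.
Total quadratic residues among the 4: 1.

1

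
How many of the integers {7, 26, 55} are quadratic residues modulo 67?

(7/67) = -1 → non-residue.
(26/67) = +1 → QR.
(55/67) = +1 → QR.
Total quadratic residues among the 3: 2.

2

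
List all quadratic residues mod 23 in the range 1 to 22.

1 2 3 4 6 8 9 12 13 16 18

Square k = 1,…,11 (k and 23−k give the same square):
1²=1, 2²=4, 3²=9, 4²=16, 5²≡2, 6²≡13, 7²≡3, 8²≡18, 9²≡12, 10²≡8, 11²≡6 (mod 23).
So the quadratic residues mod 23 are {1, 2, 3, 4, 6, 8, 9, 12, 13, 16, 18}.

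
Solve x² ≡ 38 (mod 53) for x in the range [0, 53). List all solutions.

53 ≡ 1 (mod 4), so we find a root by search.
Trying successive values, 12² = 144 ≡ 38 (mod 53). The other root is 53 − 12 = 41.

12, 41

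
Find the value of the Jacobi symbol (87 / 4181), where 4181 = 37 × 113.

-1

Reciprocity: 87 ≡ 3 and 4181 ≡ 1 (mod 4), so (87/4181) = +(4181/87).
Reduce top mod 87: now compute (5/87).
Reciprocity: 5 ≡ 1 and 87 ≡ 3 (mod 4), so (5/87) = +(87/5).
Reduce top mod 5: now compute (2/5).
Pull out 2: since 5 ≡ 5 (mod 8), (2/5) = -1.
Reached (1/5) = 1. Collecting the sign flips along the way, the symbol is -1.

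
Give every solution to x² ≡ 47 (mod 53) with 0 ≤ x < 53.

53 ≡ 1 (mod 4), so we find a root by search.
Trying successive values, 10² = 100 ≡ 47 (mod 53). The other root is 53 − 10 = 43.

10, 43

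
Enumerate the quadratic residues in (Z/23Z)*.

Square k = 1,…,11 (k and 23−k give the same square):
1²=1, 2²=4, 3²=9, 4²=16, 5²≡2, 6²≡13, 7²≡3, 8²≡18, 9²≡12, 10²≡8, 11²≡6 (mod 23).
So the quadratic residues mod 23 are {1, 2, 3, 4, 6, 8, 9, 12, 13, 16, 18}.

1,2,3,4,6,8,9,12,13,16,18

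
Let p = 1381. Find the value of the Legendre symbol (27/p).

1

Reciprocity: 27 ≡ 3 and 1381 ≡ 1 (mod 4), so (27/1381) = +(1381/27).
Reduce top mod 27: now compute (4/27).
Pull out 2^2: since 27 ≡ 3 (mod 8), (2/27) = -1, so (2/27)^2 = +1.
Reached (1/27) = 1. Collecting the sign flips along the way, the symbol is +1.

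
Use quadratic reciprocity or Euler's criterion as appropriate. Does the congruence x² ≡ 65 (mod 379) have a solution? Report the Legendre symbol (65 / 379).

Reciprocity: 65 ≡ 1 and 379 ≡ 3 (mod 4), so (65/379) = +(379/65).
Reduce top mod 65: now compute (54/65).
Pull out 2: since 65 ≡ 1 (mod 8), (2/65) = +1.
Reciprocity: 27 ≡ 3 and 65 ≡ 1 (mod 4), so (27/65) = +(65/27).
Reduce top mod 27: now compute (11/27).
Reciprocity: 11 ≡ 3 and 27 ≡ 3 (mod 4), so (11/27) = −(27/11).
Reduce top mod 11: now compute (5/11).
Reciprocity: 5 ≡ 1 and 11 ≡ 3 (mod 4), so (5/11) = +(11/5).
Reduce top mod 5: now compute (1/5).
Reached (1/5) = 1. Collecting the sign flips along the way, the symbol is -1.

-1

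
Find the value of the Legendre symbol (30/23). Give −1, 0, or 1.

-1

Euler's criterion: (30/23) ≡ 7^11 (mod 23).
7^2 ≡ 3 (mod 23)
7^4 ≡ 9 (mod 23)
7^8 ≡ 12 (mod 23)
7^11 = 7^(8+2+1) ≡ 22 (mod 23).
Result is 22 ≡ −1, so (30/23) = −1.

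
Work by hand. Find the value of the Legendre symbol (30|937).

Pull out 2: since 937 ≡ 1 (mod 8), (2/937) = +1.
Reciprocity: 15 ≡ 3 and 937 ≡ 1 (mod 4), so (15/937) = +(937/15).
Reduce top mod 15: now compute (7/15).
Reciprocity: 7 ≡ 3 and 15 ≡ 3 (mod 4), so (7/15) = −(15/7).
Reduce top mod 7: now compute (1/7).
Reached (1/7) = 1. Collecting the sign flips along the way, the symbol is -1.

-1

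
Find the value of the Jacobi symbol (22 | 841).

Pull out 2: since 841 ≡ 1 (mod 8), (2/841) = +1.
Reciprocity: 11 ≡ 3 and 841 ≡ 1 (mod 4), so (11/841) = +(841/11).
Reduce top mod 11: now compute (5/11).
Reciprocity: 5 ≡ 1 and 11 ≡ 3 (mod 4), so (5/11) = +(11/5).
Reduce top mod 5: now compute (1/5).
Reached (1/5) = 1. Collecting the sign flips along the way, the symbol is +1.

1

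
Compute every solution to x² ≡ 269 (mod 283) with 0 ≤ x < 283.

Since 283 ≡ 3 (mod 4), a square root of 269 is 269^((283+1)/4) = 269^71 mod 283.
Repeated squaring: 269^2≡196, 269^4≡211, 269^8≡90, 269^16≡176, 269^32≡129, 269^64≡227 (mod 283).
269^71 = 269^(64+4+2+1) ≡ 77 (mod 283).
Check: 77² = 5929 ≡ 269 (mod 283). The two roots are 77 and 206.

77, 206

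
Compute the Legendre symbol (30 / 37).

Pull out 2: since 37 ≡ 5 (mod 8), (2/37) = -1.
Reciprocity: 15 ≡ 3 and 37 ≡ 1 (mod 4), so (15/37) = +(37/15).
Reduce top mod 15: now compute (7/15).
Reciprocity: 7 ≡ 3 and 15 ≡ 3 (mod 4), so (7/15) = −(15/7).
Reduce top mod 7: now compute (1/7).
Reached (1/7) = 1. Collecting the sign flips along the way, the symbol is +1.

1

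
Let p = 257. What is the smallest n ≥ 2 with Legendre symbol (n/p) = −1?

3

(2/257) = +1, so 2 is a residue.
(3/257) = −1, so 3 is the smallest positive non-residue mod 257.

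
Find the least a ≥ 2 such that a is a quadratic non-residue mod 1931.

(2/1931) = −1, so 2 is the smallest positive non-residue mod 1931.

2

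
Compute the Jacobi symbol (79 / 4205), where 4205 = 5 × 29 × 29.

Reciprocity: 79 ≡ 3 and 4205 ≡ 1 (mod 4), so (79/4205) = +(4205/79).
Reduce top mod 79: now compute (18/79).
Pull out 2: since 79 ≡ 7 (mod 8), (2/79) = +1.
Reciprocity: 9 ≡ 1 and 79 ≡ 3 (mod 4), so (9/79) = +(79/9).
Reduce top mod 9: now compute (7/9).
Reciprocity: 7 ≡ 3 and 9 ≡ 1 (mod 4), so (7/9) = +(9/7).
Reduce top mod 7: now compute (2/7).
Pull out 2: since 7 ≡ 7 (mod 8), (2/7) = +1.
Reached (1/7) = 1. Collecting the sign flips along the way, the symbol is +1.

1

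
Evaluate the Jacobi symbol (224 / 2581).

1

Pull out 2^5: since 2581 ≡ 5 (mod 8), (2/2581) = -1, so (2/2581)^5 = -1.
Reciprocity: 7 ≡ 3 and 2581 ≡ 1 (mod 4), so (7/2581) = +(2581/7).
Reduce top mod 7: now compute (5/7).
Reciprocity: 5 ≡ 1 and 7 ≡ 3 (mod 4), so (5/7) = +(7/5).
Reduce top mod 5: now compute (2/5).
Pull out 2: since 5 ≡ 5 (mod 8), (2/5) = -1.
Reached (1/5) = 1. Collecting the sign flips along the way, the symbol is +1.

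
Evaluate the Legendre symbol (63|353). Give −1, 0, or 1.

-1

Euler's criterion: (63/353) ≡ 63^176 (mod 353).
63^2 ≡ 86 (mod 353)
63^4 ≡ 336 (mod 353)
63^8 ≡ 289 (mod 353)
63^16 ≡ 213 (mod 353)
63^32 ≡ 185 (mod 353)
63^64 ≡ 337 (mod 353)
63^128 ≡ 256 (mod 353)
63^176 = 63^(128+32+16) ≡ 352 (mod 353).
Result is 352 ≡ −1, so (63/353) = −1.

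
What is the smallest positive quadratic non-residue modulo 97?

(2/97) = +1, so 2 is a residue.
(3/97) = +1, so 3 is a residue.
(4/97) = +1, so 4 is a residue.
(5/97) = −1, so 5 is the smallest positive non-residue mod 97.

5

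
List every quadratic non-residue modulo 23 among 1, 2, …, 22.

Square k = 1,…,11 (k and 23−k give the same square):
1²=1, 2²=4, 3²=9, 4²=16, 5²≡2, 6²≡13, 7²≡3, 8²≡18, 9²≡12, 10²≡8, 11²≡6 (mod 23).
The residues are {1, 2, 3, 4, 6, 8, 9, 12, 13, 16, 18}; the non-residues are the remaining 11 nonzero classes.

5 7 10 11 14 15 17 19 20 21 22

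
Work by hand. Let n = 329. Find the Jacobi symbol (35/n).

Reciprocity: 35 ≡ 3 and 329 ≡ 1 (mod 4), so (35/329) = +(329/35).
Reduce top mod 35: now compute (14/35).
Pull out 2: since 35 ≡ 3 (mod 8), (2/35) = -1.
Reciprocity: 7 ≡ 3 and 35 ≡ 3 (mod 4), so (7/35) = −(35/7).
Reduce top mod 7: now compute (0/7).
Top reduces to 0: gcd > 1, so the symbol is 0.

0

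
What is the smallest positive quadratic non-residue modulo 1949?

2

(2/1949) = −1, so 2 is the smallest positive non-residue mod 1949.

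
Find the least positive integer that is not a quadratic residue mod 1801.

11

(2/1801) = +1, so 2 is a residue.
(3/1801) = +1, so 3 is a residue.
(4/1801) = +1, so 4 is a residue.
(5/1801) = +1, so 5 is a residue.
(6/1801) = +1, so 6 is a residue.
(7/1801) = +1, so 7 is a residue.
(8/1801) = +1, so 8 is a residue.
(9/1801) = +1, so 9 is a residue.
(10/1801) = +1, so 10 is a residue.
(11/1801) = −1, so 11 is the smallest positive non-residue mod 1801.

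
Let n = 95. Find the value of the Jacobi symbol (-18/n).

-1

First reduce: -18 ≡ 77 (mod 95).
Reciprocity: 77 ≡ 1 and 95 ≡ 3 (mod 4), so (77/95) = +(95/77).
Reduce top mod 77: now compute (18/77).
Pull out 2: since 77 ≡ 5 (mod 8), (2/77) = -1.
Reciprocity: 9 ≡ 1 and 77 ≡ 1 (mod 4), so (9/77) = +(77/9).
Reduce top mod 9: now compute (5/9).
Reciprocity: 5 ≡ 1 and 9 ≡ 1 (mod 4), so (5/9) = +(9/5).
Reduce top mod 5: now compute (4/5).
Pull out 2^2: since 5 ≡ 5 (mod 8), (2/5) = -1, so (2/5)^2 = +1.
Reached (1/5) = 1. Collecting the sign flips along the way, the symbol is -1.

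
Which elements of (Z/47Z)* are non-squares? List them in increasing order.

5, 10, 11, 13, 15, 19, 20, 22, 23, 26, 29, 30, 31, 33, 35, 38, 39, 40, 41, 43, 44, 45, 46

Square k = 1,…,23 (k and 47−k give the same square):
1²=1, 2²=4, 3²=9, 4²=16, 5²=25, 6²=36, 7²≡2, 8²≡17, 9²≡34, 10²≡6, 11²≡27, 12²≡3, 13²≡28, 14²≡8, 15²≡37, 16²≡21, 17²≡7, 18²≡42, 19²≡32, 20²≡24, 21²≡18, 22²≡14, 23²≡12 (mod 47).
The residues are {1, 2, 3, 4, 6, 7, 8, 9, 12, 14, 16, 17, 18, 21, 24, 25, 27, 28, 32, 34, 36, 37, 42}; the non-residues are the remaining 23 nonzero classes.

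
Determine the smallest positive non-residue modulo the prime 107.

2

(2/107) = −1, so 2 is the smallest positive non-residue mod 107.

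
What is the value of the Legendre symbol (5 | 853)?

-1

Reciprocity: 5 ≡ 1 and 853 ≡ 1 (mod 4), so (5/853) = +(853/5).
Reduce top mod 5: now compute (3/5).
Reciprocity: 3 ≡ 3 and 5 ≡ 1 (mod 4), so (3/5) = +(5/3).
Reduce top mod 3: now compute (2/3).
Pull out 2: since 3 ≡ 3 (mod 8), (2/3) = -1.
Reached (1/3) = 1. Collecting the sign flips along the way, the symbol is -1.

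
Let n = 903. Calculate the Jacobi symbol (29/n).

Reciprocity: 29 ≡ 1 and 903 ≡ 3 (mod 4), so (29/903) = +(903/29).
Reduce top mod 29: now compute (4/29).
Pull out 2^2: since 29 ≡ 5 (mod 8), (2/29) = -1, so (2/29)^2 = +1.
Reached (1/29) = 1. Collecting the sign flips along the way, the symbol is +1.

1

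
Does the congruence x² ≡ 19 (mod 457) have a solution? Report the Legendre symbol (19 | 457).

1

Euler's criterion: (19/457) ≡ 19^228 (mod 457).
19^2 ≡ 361 (mod 457)
19^4 ≡ 76 (mod 457)
19^8 ≡ 292 (mod 457)
19^16 ≡ 262 (mod 457)
19^32 ≡ 94 (mod 457)
19^64 ≡ 153 (mod 457)
19^128 ≡ 102 (mod 457)
19^228 = 19^(128+64+32+4) ≡ 1 (mod 457).
Result is 1, so (19/457) = 1.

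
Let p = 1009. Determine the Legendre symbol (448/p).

1

Pull out 2^6: since 1009 ≡ 1 (mod 8), (2/1009) = +1, so (2/1009)^6 = +1.
Reciprocity: 7 ≡ 3 and 1009 ≡ 1 (mod 4), so (7/1009) = +(1009/7).
Reduce top mod 7: now compute (1/7).
Reached (1/7) = 1. Collecting the sign flips along the way, the symbol is +1.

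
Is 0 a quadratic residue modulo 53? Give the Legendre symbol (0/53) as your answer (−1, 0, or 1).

0

Top reduces to 0: gcd > 1, so the symbol is 0.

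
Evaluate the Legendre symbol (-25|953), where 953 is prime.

1

Euler's criterion: (-25/953) ≡ 928^476 (mod 953).
928^2 ≡ 625 (mod 953)
928^4 ≡ 848 (mod 953)
928^8 ≡ 542 (mod 953)
928^16 ≡ 240 (mod 953)
928^32 ≡ 420 (mod 953)
928^64 ≡ 95 (mod 953)
928^128 ≡ 448 (mod 953)
928^256 ≡ 574 (mod 953)
928^476 = 928^(256+128+64+16+8+4) ≡ 1 (mod 953).
Result is 1, so (-25/953) = 1.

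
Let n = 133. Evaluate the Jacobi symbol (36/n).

1

Pull out 2^2: since 133 ≡ 5 (mod 8), (2/133) = -1, so (2/133)^2 = +1.
Reciprocity: 9 ≡ 1 and 133 ≡ 1 (mod 4), so (9/133) = +(133/9).
Reduce top mod 9: now compute (7/9).
Reciprocity: 7 ≡ 3 and 9 ≡ 1 (mod 4), so (7/9) = +(9/7).
Reduce top mod 7: now compute (2/7).
Pull out 2: since 7 ≡ 7 (mod 8), (2/7) = +1.
Reached (1/7) = 1. Collecting the sign flips along the way, the symbol is +1.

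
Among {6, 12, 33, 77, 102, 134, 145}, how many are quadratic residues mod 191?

5

(6/191) = +1 → QR.
(12/191) = +1 → QR.
(33/191) = -1 → non-residue.
(77/191) = +1 → QR.
(102/191) = +1 → QR.
(134/191) = +1 → QR.
(145/191) = -1 → non-residue.
Total quadratic residues among the 7: 5.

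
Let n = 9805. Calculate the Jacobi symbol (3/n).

Reciprocity: 3 ≡ 3 and 9805 ≡ 1 (mod 4), so (3/9805) = +(9805/3).
Reduce top mod 3: now compute (1/3).
Reached (1/3) = 1. Collecting the sign flips along the way, the symbol is +1.

1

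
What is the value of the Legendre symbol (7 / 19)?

1

Reciprocity: 7 ≡ 3 and 19 ≡ 3 (mod 4), so (7/19) = −(19/7).
Reduce top mod 7: now compute (5/7).
Reciprocity: 5 ≡ 1 and 7 ≡ 3 (mod 4), so (5/7) = +(7/5).
Reduce top mod 5: now compute (2/5).
Pull out 2: since 5 ≡ 5 (mod 8), (2/5) = -1.
Reached (1/5) = 1. Collecting the sign flips along the way, the symbol is +1.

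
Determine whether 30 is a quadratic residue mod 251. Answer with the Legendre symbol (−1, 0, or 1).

Pull out 2: since 251 ≡ 3 (mod 8), (2/251) = -1.
Reciprocity: 15 ≡ 3 and 251 ≡ 3 (mod 4), so (15/251) = −(251/15).
Reduce top mod 15: now compute (11/15).
Reciprocity: 11 ≡ 3 and 15 ≡ 3 (mod 4), so (11/15) = −(15/11).
Reduce top mod 11: now compute (4/11).
Pull out 2^2: since 11 ≡ 3 (mod 8), (2/11) = -1, so (2/11)^2 = +1.
Reached (1/11) = 1. Collecting the sign flips along the way, the symbol is -1.

-1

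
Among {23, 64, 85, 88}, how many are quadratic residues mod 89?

(23/89) = -1 → non-residue.
(64/89) = +1 → QR.
(85/89) = +1 → QR.
(88/89) = +1 → QR.
Total quadratic residues among the 4: 3.

3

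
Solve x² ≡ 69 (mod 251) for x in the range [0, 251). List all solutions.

Since 251 ≡ 3 (mod 4), a square root of 69 is 69^((251+1)/4) = 69^63 mod 251.
Repeated squaring: 69^2≡243, 69^4≡64, 69^8≡80, 69^16≡125, 69^32≡63 (mod 251).
69^63 = 69^(32+16+8+4+2+1) ≡ 123 (mod 251).
Check: 123² = 15129 ≡ 69 (mod 251). The two roots are 123 and 128.

123, 128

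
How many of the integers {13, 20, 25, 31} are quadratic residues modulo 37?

1

(13/37) = -1 → non-residue.
(20/37) = -1 → non-residue.
(25/37) = +1 → QR.
(31/37) = -1 → non-residue.
Total quadratic residues among the 4: 1.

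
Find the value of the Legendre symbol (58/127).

Pull out 2: since 127 ≡ 7 (mod 8), (2/127) = +1.
Reciprocity: 29 ≡ 1 and 127 ≡ 3 (mod 4), so (29/127) = +(127/29).
Reduce top mod 29: now compute (11/29).
Reciprocity: 11 ≡ 3 and 29 ≡ 1 (mod 4), so (11/29) = +(29/11).
Reduce top mod 11: now compute (7/11).
Reciprocity: 7 ≡ 3 and 11 ≡ 3 (mod 4), so (7/11) = −(11/7).
Reduce top mod 7: now compute (4/7).
Pull out 2^2: since 7 ≡ 7 (mod 8), (2/7) = +1, so (2/7)^2 = +1.
Reached (1/7) = 1. Collecting the sign flips along the way, the symbol is -1.

-1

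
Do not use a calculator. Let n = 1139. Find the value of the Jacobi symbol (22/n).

Pull out 2: since 1139 ≡ 3 (mod 8), (2/1139) = -1.
Reciprocity: 11 ≡ 3 and 1139 ≡ 3 (mod 4), so (11/1139) = −(1139/11).
Reduce top mod 11: now compute (6/11).
Pull out 2: since 11 ≡ 3 (mod 8), (2/11) = -1.
Reciprocity: 3 ≡ 3 and 11 ≡ 3 (mod 4), so (3/11) = −(11/3).
Reduce top mod 3: now compute (2/3).
Pull out 2: since 3 ≡ 3 (mod 8), (2/3) = -1.
Reached (1/3) = 1. Collecting the sign flips along the way, the symbol is -1.

-1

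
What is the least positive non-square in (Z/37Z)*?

2

(2/37) = −1, so 2 is the smallest positive non-residue mod 37.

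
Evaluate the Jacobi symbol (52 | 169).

0

Pull out 2^2: since 169 ≡ 1 (mod 8), (2/169) = +1, so (2/169)^2 = +1.
Reciprocity: 13 ≡ 1 and 169 ≡ 1 (mod 4), so (13/169) = +(169/13).
Reduce top mod 13: now compute (0/13).
Top reduces to 0: gcd > 1, so the symbol is 0.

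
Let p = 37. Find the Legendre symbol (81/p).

First reduce: 81 ≡ 7 (mod 37).
Reciprocity: 7 ≡ 3 and 37 ≡ 1 (mod 4), so (7/37) = +(37/7).
Reduce top mod 7: now compute (2/7).
Pull out 2: since 7 ≡ 7 (mod 8), (2/7) = +1.
Reached (1/7) = 1. Collecting the sign flips along the way, the symbol is +1.

1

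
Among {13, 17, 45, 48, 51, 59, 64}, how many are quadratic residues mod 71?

(13/71) = -1 → non-residue.
(17/71) = -1 → non-residue.
(45/71) = +1 → QR.
(48/71) = +1 → QR.
(51/71) = -1 → non-residue.
(59/71) = -1 → non-residue.
(64/71) = +1 → QR.
Total quadratic residues among the 7: 3.

3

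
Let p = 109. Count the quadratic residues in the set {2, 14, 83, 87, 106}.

3

(2/109) = -1 → non-residue.
(14/109) = -1 → non-residue.
(83/109) = +1 → QR.
(87/109) = +1 → QR.
(106/109) = +1 → QR.
Total quadratic residues among the 5: 3.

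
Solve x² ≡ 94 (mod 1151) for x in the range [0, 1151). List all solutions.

322, 829

Since 1151 ≡ 3 (mod 4), a square root of 94 is 94^((1151+1)/4) = 94^288 mod 1151.
Repeated squaring: 94^2≡779, 94^4≡264, 94^8≡636, 94^16≡495, 94^32≡1013, 94^64≡628, 94^128≡742, 94^256≡386 (mod 1151).
94^288 = 94^(256+32) ≡ 829 (mod 1151).
Check: 829² = 687241 ≡ 94 (mod 1151). The two roots are 322 and 829.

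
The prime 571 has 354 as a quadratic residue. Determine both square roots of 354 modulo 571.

Since 571 ≡ 3 (mod 4), a square root of 354 is 354^((571+1)/4) = 354^143 mod 571.
Repeated squaring: 354^2≡267, 354^4≡485, 354^8≡544, 354^16≡158, 354^32≡411, 354^64≡476, 354^128≡460 (mod 571).
354^143 = 354^(128+8+4+2+1) ≡ 415 (mod 571).
Check: 415² = 172225 ≡ 354 (mod 571). The two roots are 156 and 415.

156, 415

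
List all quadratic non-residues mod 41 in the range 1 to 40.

3 6 7 11 12 13 14 15 17 19 22 24 26 27 28 29 30 34 35 38

Square k = 1,…,20 (k and 41−k give the same square):
1²=1, 2²=4, 3²=9, 4²=16, 5²=25, 6²=36, 7²≡8, 8²≡23, 9²≡40, 10²≡18, 11²≡39, 12²≡21, 13²≡5, 14²≡32, 15²≡20, 16²≡10, 17²≡2, 18²≡37, 19²≡33, 20²≡31 (mod 41).
The residues are {1, 2, 4, 5, 8, 9, 10, 16, 18, 20, 21, 23, 25, 31, 32, 33, 36, 37, 39, 40}; the non-residues are the remaining 20 nonzero classes.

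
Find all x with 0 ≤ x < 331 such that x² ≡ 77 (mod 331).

121, 210

Since 331 ≡ 3 (mod 4), a square root of 77 is 77^((331+1)/4) = 77^83 mod 331.
Repeated squaring: 77^2≡302, 77^4≡179, 77^8≡265, 77^16≡53, 77^32≡161, 77^64≡103 (mod 331).
77^83 = 77^(64+16+2+1) ≡ 121 (mod 331).
Check: 121² = 14641 ≡ 77 (mod 331). The two roots are 121 and 210.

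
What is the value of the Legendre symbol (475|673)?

-1

Reciprocity: 475 ≡ 3 and 673 ≡ 1 (mod 4), so (475/673) = +(673/475).
Reduce top mod 475: now compute (198/475).
Pull out 2: since 475 ≡ 3 (mod 8), (2/475) = -1.
Reciprocity: 99 ≡ 3 and 475 ≡ 3 (mod 4), so (99/475) = −(475/99).
Reduce top mod 99: now compute (79/99).
Reciprocity: 79 ≡ 3 and 99 ≡ 3 (mod 4), so (79/99) = −(99/79).
Reduce top mod 79: now compute (20/79).
Pull out 2^2: since 79 ≡ 7 (mod 8), (2/79) = +1, so (2/79)^2 = +1.
Reciprocity: 5 ≡ 1 and 79 ≡ 3 (mod 4), so (5/79) = +(79/5).
Reduce top mod 5: now compute (4/5).
Pull out 2^2: since 5 ≡ 5 (mod 8), (2/5) = -1, so (2/5)^2 = +1.
Reached (1/5) = 1. Collecting the sign flips along the way, the symbol is -1.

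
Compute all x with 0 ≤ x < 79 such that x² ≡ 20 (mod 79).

39, 40

Since 79 ≡ 3 (mod 4), a square root of 20 is 20^((79+1)/4) = 20^20 mod 79.
Repeated squaring: 20^2≡5, 20^4≡25, 20^8≡72, 20^16≡49 (mod 79).
20^20 = 20^(16+4) ≡ 40 (mod 79).
Check: 40² = 1600 ≡ 20 (mod 79). The two roots are 39 and 40.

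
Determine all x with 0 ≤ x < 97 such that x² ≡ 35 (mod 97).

97 ≡ 1 (mod 4), so we find a root by search.
Trying successive values, 36² = 1296 ≡ 35 (mod 97). The other root is 97 − 36 = 61.

36, 61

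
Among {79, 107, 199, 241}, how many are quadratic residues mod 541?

(79/541) = +1 → QR.
(107/541) = -1 → non-residue.
(199/541) = -1 → non-residue.
(241/541) = +1 → QR.
Total quadratic residues among the 4: 2.

2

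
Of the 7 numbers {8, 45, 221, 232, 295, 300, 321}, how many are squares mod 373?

3

(8/373) = -1 → non-residue.
(45/373) = -1 → non-residue.
(221/373) = +1 → QR.
(232/373) = -1 → non-residue.
(295/373) = -1 → non-residue.
(300/373) = +1 → QR.
(321/373) = +1 → QR.
Total quadratic residues among the 7: 3.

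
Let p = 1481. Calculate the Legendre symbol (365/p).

Reciprocity: 365 ≡ 1 and 1481 ≡ 1 (mod 4), so (365/1481) = +(1481/365).
Reduce top mod 365: now compute (21/365).
Reciprocity: 21 ≡ 1 and 365 ≡ 1 (mod 4), so (21/365) = +(365/21).
Reduce top mod 21: now compute (8/21).
Pull out 2^3: since 21 ≡ 5 (mod 8), (2/21) = -1, so (2/21)^3 = -1.
Reached (1/21) = 1. Collecting the sign flips along the way, the symbol is -1.

-1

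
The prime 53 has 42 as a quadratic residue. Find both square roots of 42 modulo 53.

53 ≡ 1 (mod 4), so we find a root by search.
Trying successive values, 25² = 625 ≡ 42 (mod 53). The other root is 53 − 25 = 28.

25, 28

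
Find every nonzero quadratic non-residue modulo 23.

5,7,10,11,14,15,17,19,20,21,22

Square k = 1,…,11 (k and 23−k give the same square):
1²=1, 2²=4, 3²=9, 4²=16, 5²≡2, 6²≡13, 7²≡3, 8²≡18, 9²≡12, 10²≡8, 11²≡6 (mod 23).
The residues are {1, 2, 3, 4, 6, 8, 9, 12, 13, 16, 18}; the non-residues are the remaining 11 nonzero classes.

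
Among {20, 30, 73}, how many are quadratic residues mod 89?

2

(20/89) = +1 → QR.
(30/89) = -1 → non-residue.
(73/89) = +1 → QR.
Total quadratic residues among the 3: 2.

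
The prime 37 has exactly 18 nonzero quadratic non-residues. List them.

2 5 6 8 13 14 15 17 18 19 20 22 23 24 29 31 32 35

Square k = 1,…,18 (k and 37−k give the same square):
1²=1, 2²=4, 3²=9, 4²=16, 5²=25, 6²=36, 7²≡12, 8²≡27, 9²≡7, 10²≡26, 11²≡10, 12²≡33, 13²≡21, 14²≡11, 15²≡3, 16²≡34, 17²≡30, 18²≡28 (mod 37).
The residues are {1, 3, 4, 7, 9, 10, 11, 12, 16, 21, 25, 26, 27, 28, 30, 33, 34, 36}; the non-residues are the remaining 18 nonzero classes.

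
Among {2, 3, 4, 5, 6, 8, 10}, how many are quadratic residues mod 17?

3

(2/17) = +1 → QR.
(3/17) = -1 → non-residue.
(4/17) = +1 → QR.
(5/17) = -1 → non-residue.
(6/17) = -1 → non-residue.
(8/17) = +1 → QR.
(10/17) = -1 → non-residue.
Total quadratic residues among the 7: 3.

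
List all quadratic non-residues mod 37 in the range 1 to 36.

Square k = 1,…,18 (k and 37−k give the same square):
1²=1, 2²=4, 3²=9, 4²=16, 5²=25, 6²=36, 7²≡12, 8²≡27, 9²≡7, 10²≡26, 11²≡10, 12²≡33, 13²≡21, 14²≡11, 15²≡3, 16²≡34, 17²≡30, 18²≡28 (mod 37).
The residues are {1, 3, 4, 7, 9, 10, 11, 12, 16, 21, 25, 26, 27, 28, 30, 33, 34, 36}; the non-residues are the remaining 18 nonzero classes.

2 5 6 8 13 14 15 17 18 19 20 22 23 24 29 31 32 35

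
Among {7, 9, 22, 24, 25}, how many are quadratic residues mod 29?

(7/29) = +1 → QR.
(9/29) = +1 → QR.
(22/29) = +1 → QR.
(24/29) = +1 → QR.
(25/29) = +1 → QR.
Total quadratic residues among the 5: 5.

5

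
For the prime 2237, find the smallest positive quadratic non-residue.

2

(2/2237) = −1, so 2 is the smallest positive non-residue mod 2237.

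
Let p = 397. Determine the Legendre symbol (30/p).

1

Pull out 2: since 397 ≡ 5 (mod 8), (2/397) = -1.
Reciprocity: 15 ≡ 3 and 397 ≡ 1 (mod 4), so (15/397) = +(397/15).
Reduce top mod 15: now compute (7/15).
Reciprocity: 7 ≡ 3 and 15 ≡ 3 (mod 4), so (7/15) = −(15/7).
Reduce top mod 7: now compute (1/7).
Reached (1/7) = 1. Collecting the sign flips along the way, the symbol is +1.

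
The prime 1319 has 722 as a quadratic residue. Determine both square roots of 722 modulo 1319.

Since 1319 ≡ 3 (mod 4), a square root of 722 is 722^((1319+1)/4) = 722^330 mod 1319.
Repeated squaring: 722^2≡279, 722^4≡20, 722^8≡400, 722^16≡401, 722^32≡1202, 722^64≡499, 722^128≡1029, 722^256≡1003 (mod 1319).
722^330 = 722^(256+64+8+2) ≡ 387 (mod 1319).
Check: 387² = 149769 ≡ 722 (mod 1319). The two roots are 387 and 932.

387, 932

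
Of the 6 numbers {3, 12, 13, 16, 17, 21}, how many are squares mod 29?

(3/29) = -1 → non-residue.
(12/29) = -1 → non-residue.
(13/29) = +1 → QR.
(16/29) = +1 → QR.
(17/29) = -1 → non-residue.
(21/29) = -1 → non-residue.
Total quadratic residues among the 6: 2.

2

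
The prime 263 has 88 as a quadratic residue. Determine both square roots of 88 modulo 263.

Since 263 ≡ 3 (mod 4), a square root of 88 is 88^((263+1)/4) = 88^66 mod 263.
Repeated squaring: 88^2≡117, 88^4≡13, 88^8≡169, 88^16≡157, 88^32≡190, 88^64≡69 (mod 263).
88^66 = 88^(64+2) ≡ 183 (mod 263).
Check: 183² = 33489 ≡ 88 (mod 263). The two roots are 80 and 183.

80, 183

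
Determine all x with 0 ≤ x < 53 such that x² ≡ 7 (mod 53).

22, 31

53 ≡ 1 (mod 4), so we find a root by search.
Trying successive values, 22² = 484 ≡ 7 (mod 53). The other root is 53 − 22 = 31.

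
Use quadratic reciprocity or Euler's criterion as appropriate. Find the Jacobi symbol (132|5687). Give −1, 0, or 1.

0

Pull out 2^2: since 5687 ≡ 7 (mod 8), (2/5687) = +1, so (2/5687)^2 = +1.
Reciprocity: 33 ≡ 1 and 5687 ≡ 3 (mod 4), so (33/5687) = +(5687/33).
Reduce top mod 33: now compute (11/33).
Reciprocity: 11 ≡ 3 and 33 ≡ 1 (mod 4), so (11/33) = +(33/11).
Reduce top mod 11: now compute (0/11).
Top reduces to 0: gcd > 1, so the symbol is 0.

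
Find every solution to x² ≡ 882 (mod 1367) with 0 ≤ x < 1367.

590, 777

Since 1367 ≡ 3 (mod 4), a square root of 882 is 882^((1367+1)/4) = 882^342 mod 1367.
Repeated squaring: 882^2≡101, 882^4≡632, 882^8≡260, 882^16≡617, 882^32≡663, 882^64≡762, 882^128≡1036, 882^256≡201 (mod 1367).
882^342 = 882^(256+64+16+4+2) ≡ 777 (mod 1367).
Check: 777² = 603729 ≡ 882 (mod 1367). The two roots are 590 and 777.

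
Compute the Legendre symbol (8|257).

1

Pull out 2^3: since 257 ≡ 1 (mod 8), (2/257) = +1, so (2/257)^3 = +1.
Reached (1/257) = 1. Collecting the sign flips along the way, the symbol is +1.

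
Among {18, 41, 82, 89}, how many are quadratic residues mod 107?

2

(18/107) = -1 → non-residue.
(41/107) = +1 → QR.
(82/107) = -1 → non-residue.
(89/107) = +1 → QR.
Total quadratic residues among the 4: 2.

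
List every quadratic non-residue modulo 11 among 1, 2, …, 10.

Square k = 1,…,5 (k and 11−k give the same square):
1²=1, 2²=4, 3²=9, 4²≡5, 5²≡3 (mod 11).
The residues are {1, 3, 4, 5, 9}; the non-residues are the remaining 5 nonzero classes.

2 6 7 8 10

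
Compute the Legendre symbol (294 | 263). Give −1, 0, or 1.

1

Euler's criterion: (294/263) ≡ 31^131 (mod 263).
31^2 ≡ 172 (mod 263)
31^4 ≡ 128 (mod 263)
31^8 ≡ 78 (mod 263)
31^16 ≡ 35 (mod 263)
31^32 ≡ 173 (mod 263)
31^64 ≡ 210 (mod 263)
31^128 ≡ 179 (mod 263)
31^131 = 31^(128+2+1) ≡ 1 (mod 263).
Result is 1, so (294/263) = 1.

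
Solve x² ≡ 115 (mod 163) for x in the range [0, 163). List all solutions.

Since 163 ≡ 3 (mod 4), a square root of 115 is 115^((163+1)/4) = 115^41 mod 163.
Repeated squaring: 115^2≡22, 115^4≡158, 115^8≡25, 115^16≡136, 115^32≡77 (mod 163).
115^41 = 115^(32+8+1) ≡ 21 (mod 163).
Check: 21² = 441 ≡ 115 (mod 163). The two roots are 21 and 142.

21, 142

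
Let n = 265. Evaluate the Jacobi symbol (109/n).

Reciprocity: 109 ≡ 1 and 265 ≡ 1 (mod 4), so (109/265) = +(265/109).
Reduce top mod 109: now compute (47/109).
Reciprocity: 47 ≡ 3 and 109 ≡ 1 (mod 4), so (47/109) = +(109/47).
Reduce top mod 47: now compute (15/47).
Reciprocity: 15 ≡ 3 and 47 ≡ 3 (mod 4), so (15/47) = −(47/15).
Reduce top mod 15: now compute (2/15).
Pull out 2: since 15 ≡ 7 (mod 8), (2/15) = +1.
Reached (1/15) = 1. Collecting the sign flips along the way, the symbol is -1.

-1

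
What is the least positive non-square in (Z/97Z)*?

(2/97) = +1, so 2 is a residue.
(3/97) = +1, so 3 is a residue.
(4/97) = +1, so 4 is a residue.
(5/97) = −1, so 5 is the smallest positive non-residue mod 97.

5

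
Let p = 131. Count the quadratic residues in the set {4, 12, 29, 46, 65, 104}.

4

(4/131) = +1 → QR.
(12/131) = +1 → QR.
(29/131) = -1 → non-residue.
(46/131) = +1 → QR.
(65/131) = +1 → QR.
(104/131) = -1 → non-residue.
Total quadratic residues among the 6: 4.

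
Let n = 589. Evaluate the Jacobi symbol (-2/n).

-1

First reduce: -2 ≡ 587 (mod 589).
Reciprocity: 587 ≡ 3 and 589 ≡ 1 (mod 4), so (587/589) = +(589/587).
Reduce top mod 587: now compute (2/587).
Pull out 2: since 587 ≡ 3 (mod 8), (2/587) = -1.
Reached (1/587) = 1. Collecting the sign flips along the way, the symbol is -1.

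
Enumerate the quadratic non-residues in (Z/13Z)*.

Square k = 1,…,6 (k and 13−k give the same square):
1²=1, 2²=4, 3²=9, 4²≡3, 5²≡12, 6²≡10 (mod 13).
The residues are {1, 3, 4, 9, 10, 12}; the non-residues are the remaining 6 nonzero classes.

2, 5, 6, 7, 8, 11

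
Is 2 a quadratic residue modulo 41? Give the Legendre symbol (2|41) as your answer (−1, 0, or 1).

Pull out 2: since 41 ≡ 1 (mod 8), (2/41) = +1.
Reached (1/41) = 1. Collecting the sign flips along the way, the symbol is +1.

1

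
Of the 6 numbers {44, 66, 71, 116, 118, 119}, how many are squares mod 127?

(44/127) = +1 → QR.
(66/127) = -1 → non-residue.
(71/127) = +1 → QR.
(116/127) = -1 → non-residue.
(118/127) = -1 → non-residue.
(119/127) = -1 → non-residue.
Total quadratic residues among the 6: 2.

2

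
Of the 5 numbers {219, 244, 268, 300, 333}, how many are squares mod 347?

(219/347) = +1 → QR.
(244/347) = +1 → QR.
(268/347) = +1 → QR.
(300/347) = +1 → QR.
(333/347) = -1 → non-residue.
Total quadratic residues among the 5: 4.

4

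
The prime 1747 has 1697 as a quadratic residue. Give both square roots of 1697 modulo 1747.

Since 1747 ≡ 3 (mod 4), a square root of 1697 is 1697^((1747+1)/4) = 1697^437 mod 1747.
Repeated squaring: 1697^2≡753, 1697^4≡981, 1697^8≡1511, 1697^16≡1539, 1697^32≡1336, 1697^64≡1209, 1697^128≡1189, 1697^256≡398 (mod 1747).
1697^437 = 1697^(256+128+32+16+4+1) ≡ 909 (mod 1747).
Check: 909² = 826281 ≡ 1697 (mod 1747). The two roots are 838 and 909.

838, 909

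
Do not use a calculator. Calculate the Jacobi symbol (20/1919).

Pull out 2^2: since 1919 ≡ 7 (mod 8), (2/1919) = +1, so (2/1919)^2 = +1.
Reciprocity: 5 ≡ 1 and 1919 ≡ 3 (mod 4), so (5/1919) = +(1919/5).
Reduce top mod 5: now compute (4/5).
Pull out 2^2: since 5 ≡ 5 (mod 8), (2/5) = -1, so (2/5)^2 = +1.
Reached (1/5) = 1. Collecting the sign flips along the way, the symbol is +1.

1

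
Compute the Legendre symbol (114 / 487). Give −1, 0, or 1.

Pull out 2: since 487 ≡ 7 (mod 8), (2/487) = +1.
Reciprocity: 57 ≡ 1 and 487 ≡ 3 (mod 4), so (57/487) = +(487/57).
Reduce top mod 57: now compute (31/57).
Reciprocity: 31 ≡ 3 and 57 ≡ 1 (mod 4), so (31/57) = +(57/31).
Reduce top mod 31: now compute (26/31).
Pull out 2: since 31 ≡ 7 (mod 8), (2/31) = +1.
Reciprocity: 13 ≡ 1 and 31 ≡ 3 (mod 4), so (13/31) = +(31/13).
Reduce top mod 13: now compute (5/13).
Reciprocity: 5 ≡ 1 and 13 ≡ 1 (mod 4), so (5/13) = +(13/5).
Reduce top mod 5: now compute (3/5).
Reciprocity: 3 ≡ 3 and 5 ≡ 1 (mod 4), so (3/5) = +(5/3).
Reduce top mod 3: now compute (2/3).
Pull out 2: since 3 ≡ 3 (mod 8), (2/3) = -1.
Reached (1/3) = 1. Collecting the sign flips along the way, the symbol is -1.

-1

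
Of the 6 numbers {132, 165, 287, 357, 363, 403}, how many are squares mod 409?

2

(132/409) = -1 → non-residue.
(165/409) = -1 → non-residue.
(287/409) = -1 → non-residue.
(357/409) = -1 → non-residue.
(363/409) = +1 → QR.
(403/409) = +1 → QR.
Total quadratic residues among the 6: 2.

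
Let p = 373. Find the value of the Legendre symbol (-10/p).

Euler's criterion: (-10/373) ≡ 363^186 (mod 373).
363^2 ≡ 100 (mod 373)
363^4 ≡ 302 (mod 373)
363^8 ≡ 192 (mod 373)
363^16 ≡ 310 (mod 373)
363^32 ≡ 239 (mod 373)
363^64 ≡ 52 (mod 373)
363^128 ≡ 93 (mod 373)
363^186 = 363^(128+32+16+8+2) ≡ 1 (mod 373).
Result is 1, so (-10/373) = 1.

1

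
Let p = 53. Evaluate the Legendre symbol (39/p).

-1

Reciprocity: 39 ≡ 3 and 53 ≡ 1 (mod 4), so (39/53) = +(53/39).
Reduce top mod 39: now compute (14/39).
Pull out 2: since 39 ≡ 7 (mod 8), (2/39) = +1.
Reciprocity: 7 ≡ 3 and 39 ≡ 3 (mod 4), so (7/39) = −(39/7).
Reduce top mod 7: now compute (4/7).
Pull out 2^2: since 7 ≡ 7 (mod 8), (2/7) = +1, so (2/7)^2 = +1.
Reached (1/7) = 1. Collecting the sign flips along the way, the symbol is -1.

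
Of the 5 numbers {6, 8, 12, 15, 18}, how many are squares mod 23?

4

(6/23) = +1 → QR.
(8/23) = +1 → QR.
(12/23) = +1 → QR.
(15/23) = -1 → non-residue.
(18/23) = +1 → QR.
Total quadratic residues among the 5: 4.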